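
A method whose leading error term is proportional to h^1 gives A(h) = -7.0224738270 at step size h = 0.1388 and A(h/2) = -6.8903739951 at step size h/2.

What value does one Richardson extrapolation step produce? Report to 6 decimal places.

Error is O(h^1); halving h shrinks it by 2^1 = 2.
Weighted: (-13.7807479902) − (-7.0224738270) = -6.7582741632
Extrapolated: (-6.7582741632) / 1 = -6.7582741632

-6.758274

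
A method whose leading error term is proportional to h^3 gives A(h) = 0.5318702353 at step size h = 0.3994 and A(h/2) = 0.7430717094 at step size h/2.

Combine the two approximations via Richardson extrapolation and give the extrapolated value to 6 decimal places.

0.773243

With r = 3 the leading error scales as h^3, so the weight is 2^3 = 8.
2^3 × A(h/2) = 5.9445736752; minus A(h) gives 5.4127034399.
Divide by 2^3 − 1 = 7.
5.4127034399 ÷ 7 = 0.7732433486
Shift from A(h/2): +0.0301716392.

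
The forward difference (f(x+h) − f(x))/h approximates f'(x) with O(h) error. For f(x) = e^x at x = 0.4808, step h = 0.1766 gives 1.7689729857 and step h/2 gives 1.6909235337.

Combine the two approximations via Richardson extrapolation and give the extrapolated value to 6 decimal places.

r = 1: numerator weight 2, denominator 1.
2^1·A(h/2) = 3.3818470674; minus A(h) gives 1.6128740817.
Denominator 2 − 1 = 1.
Extrapolated: 1.6128740817 / 1 = 1.6128740817
Correction |R − A(h/2)| = 7.805e-02; gap |A(h/2) − A(h)| = 7.805e-02.

1.612874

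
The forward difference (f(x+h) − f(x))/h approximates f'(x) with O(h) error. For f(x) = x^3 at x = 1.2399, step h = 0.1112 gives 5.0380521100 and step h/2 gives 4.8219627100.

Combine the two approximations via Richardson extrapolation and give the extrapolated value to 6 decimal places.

Order 1 gives 2^r = 2 and 2^r − 1 = 1.
2 × 4.8219627100 = 9.6439254200; 9.6439254200 − 5.0380521100 = 4.6058733100
Divide by 2^1 − 1 = 1.
So the Richardson estimate is 4.6058733100.

4.605873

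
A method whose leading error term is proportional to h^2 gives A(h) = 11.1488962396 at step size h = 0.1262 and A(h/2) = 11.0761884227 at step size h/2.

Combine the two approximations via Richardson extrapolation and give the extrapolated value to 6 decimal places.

11.051952

r = 2: numerator weight 4, denominator 3.
4·11.0761884227 − 11.1488962396 = 33.1558574512
Divide by 2^2 − 1 = 3.
Extrapolated: 33.1558574512 / 3 = 11.0519524837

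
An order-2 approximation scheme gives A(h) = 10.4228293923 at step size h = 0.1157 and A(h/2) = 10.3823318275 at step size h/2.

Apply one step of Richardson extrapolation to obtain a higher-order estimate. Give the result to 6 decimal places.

10.368833

Leading term ∝ h^2; use weight 4 = 2^2.
Weighted: 41.5293273100 − 10.4228293923 = 31.1064979177
R = 31.1064979177/3 = 10.3688326392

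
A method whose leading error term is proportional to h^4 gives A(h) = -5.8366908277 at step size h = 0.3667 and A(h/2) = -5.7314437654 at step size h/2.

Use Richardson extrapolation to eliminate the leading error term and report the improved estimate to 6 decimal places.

Error is O(h^4); halving h shrinks it by 2^4 = 16.
16·(-5.7314437654) − (-5.8366908277) = -85.8664094187
Divide by 2^4 − 1 = 15.
Extrapolated: (-85.8664094187) / 15 = -5.7244272946
Gap between inputs: 1.052e-01; correction applied: +0.0070164708.

-5.724427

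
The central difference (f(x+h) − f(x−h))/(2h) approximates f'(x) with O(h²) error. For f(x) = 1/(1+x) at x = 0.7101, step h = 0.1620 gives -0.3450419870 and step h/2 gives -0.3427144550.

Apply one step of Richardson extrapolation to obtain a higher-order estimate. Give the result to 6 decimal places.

Method order is 2; weight 2^2 = 4.
4·(-0.3427144550) = -1.3708578200; subtract (-0.3450419870) → -1.0258158330
R = (-1.0258158330)/3 = -0.3419386110

-0.341939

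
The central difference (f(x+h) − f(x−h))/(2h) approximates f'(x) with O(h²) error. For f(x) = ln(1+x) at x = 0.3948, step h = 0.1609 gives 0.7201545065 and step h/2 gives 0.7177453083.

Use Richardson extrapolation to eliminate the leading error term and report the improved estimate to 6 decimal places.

Method order is 2; weight 2^2 = 4.
Top: 4(0.7177453083) − (0.7201545065) = 2.1508267267
2.1508267267 ÷ 3 = 0.7169422422

0.716942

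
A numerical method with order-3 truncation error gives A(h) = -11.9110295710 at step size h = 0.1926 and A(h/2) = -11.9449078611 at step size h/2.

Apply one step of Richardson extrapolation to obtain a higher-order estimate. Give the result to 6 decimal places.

With r = 3 the leading error scales as h^3, so the weight is 2^3 = 8.
8 × (-11.9449078611) − (-11.9110295710) = -83.6482333178
Denominator 8 − 1 = 7.
Extrapolated: (-83.6482333178) / 7 = -11.9497476168

-11.949748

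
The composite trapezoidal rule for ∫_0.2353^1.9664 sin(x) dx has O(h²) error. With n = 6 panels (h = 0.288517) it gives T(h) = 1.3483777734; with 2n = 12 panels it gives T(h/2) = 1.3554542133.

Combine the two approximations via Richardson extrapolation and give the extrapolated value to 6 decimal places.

r = 2: numerator weight 4, denominator 3.
4·1.3554542133 = 5.4218168532; subtract 1.3483777734 → 4.0734390798
4.0734390798 ÷ 3 = 1.3578130266

1.357813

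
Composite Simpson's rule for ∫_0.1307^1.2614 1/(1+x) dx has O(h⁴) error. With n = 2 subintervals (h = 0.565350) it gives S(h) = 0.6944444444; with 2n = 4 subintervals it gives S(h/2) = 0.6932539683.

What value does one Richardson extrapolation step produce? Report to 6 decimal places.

0.693175

r = 4: numerator weight 16, denominator 15.
A(h/2) − A(h) = 0.6932539683 − 0.6944444444 = -0.0011904761
Divide by 2^4 − 1 = 15: (-0.0011904761)/15 = -0.0000793651
R = A(h/2) + (A(h/2) − A(h))/15 = 0.6932539683 − 0.0000793651 = 0.6931746032
Correction |R − A(h/2)| = 7.937e-05; gap |A(h/2) − A(h)| = 1.190e-03.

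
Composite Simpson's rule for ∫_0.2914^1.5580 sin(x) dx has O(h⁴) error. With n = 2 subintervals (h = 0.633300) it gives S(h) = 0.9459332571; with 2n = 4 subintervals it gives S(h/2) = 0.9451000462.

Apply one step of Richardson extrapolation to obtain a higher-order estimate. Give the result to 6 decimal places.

Error is O(h^4); halving h shrinks it by 2^4 = 16.
16·0.9451000462 = 15.1216007392; subtract 0.9459332571 → 14.1756674821
Divide by 2^4 − 1 = 15.
14.1756674821 ÷ 15 = 0.9450444988
Correction |R − A(h/2)| = 5.555e-05; gap |A(h/2) − A(h)| = 8.332e-04.

0.945044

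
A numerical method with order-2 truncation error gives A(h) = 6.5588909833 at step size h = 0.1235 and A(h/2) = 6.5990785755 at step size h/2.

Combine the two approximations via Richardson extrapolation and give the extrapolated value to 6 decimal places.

6.612474

The method has order 2: 2^2 = 4.
4×6.5990785755 − 6.5588909833 = 19.8374233187
19.8374233187 ÷ 3 = 6.6124744396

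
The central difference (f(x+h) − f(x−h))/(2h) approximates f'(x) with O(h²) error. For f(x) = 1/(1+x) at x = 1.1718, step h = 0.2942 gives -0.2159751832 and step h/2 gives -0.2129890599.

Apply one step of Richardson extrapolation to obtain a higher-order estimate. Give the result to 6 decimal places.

Method order is 2; weight 2^2 = 4.
A(h/2) − A(h) = -0.2129890599 − (-0.2159751832) = 0.0029861233
Divide by 2^2 − 1 = 3: 0.0029861233/3 = 0.0009953744
R = -0.2129890599 + 0.0009953744 = -0.2119936855

-0.211994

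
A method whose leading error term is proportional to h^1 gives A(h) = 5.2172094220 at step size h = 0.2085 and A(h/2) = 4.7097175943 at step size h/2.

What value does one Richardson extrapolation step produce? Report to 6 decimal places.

4.202226

Order 1 gives 2^r = 2 and 2^r − 1 = 1.
2*4.7097175943 = 9.4194351886; 9.4194351886 − 5.2172094220 = 4.2022257666
Divide by 2^1 − 1 = 1.
So the Richardson estimate is 4.2022257666.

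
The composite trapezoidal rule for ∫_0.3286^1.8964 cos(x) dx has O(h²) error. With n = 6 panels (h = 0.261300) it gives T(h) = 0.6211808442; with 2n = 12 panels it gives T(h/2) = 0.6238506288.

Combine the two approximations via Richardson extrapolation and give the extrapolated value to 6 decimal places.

0.624741

Leading term ∝ h^2; use weight 4 = 2^2.
Top: 4(0.6238506288) − (0.6211808442) = 1.8742216710
Denominator 4 − 1 = 3.
Extrapolated: 1.8742216710 / 3 = 0.6247405570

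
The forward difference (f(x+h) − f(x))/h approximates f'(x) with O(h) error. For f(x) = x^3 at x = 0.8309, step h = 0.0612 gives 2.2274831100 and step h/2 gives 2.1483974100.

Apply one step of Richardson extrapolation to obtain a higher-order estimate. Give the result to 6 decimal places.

2.069312

Error is O(h^1); halving h shrinks it by 2^1 = 2.
2·2.1483974100 − 2.2274831100 = 2.0693117100
Extrapolated: 2.0693117100 / 1 = 2.0693117100
Shift from A(h/2): −0.0790857000.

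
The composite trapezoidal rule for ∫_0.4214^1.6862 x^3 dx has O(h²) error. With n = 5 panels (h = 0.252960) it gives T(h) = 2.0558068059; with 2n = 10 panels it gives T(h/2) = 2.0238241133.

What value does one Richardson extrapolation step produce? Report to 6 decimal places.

2.013163

Leading term ∝ h^2; use weight 4 = 2^2.
A(h/2) − A(h) = 2.0238241133 − 2.0558068059 = -0.0319826926
Correction (A(h/2) − A(h))/(4 − 1) = (-0.0319826926)/3 = -0.0106608975
R = 2.0238241133 − 0.0106608975 = 2.0131632158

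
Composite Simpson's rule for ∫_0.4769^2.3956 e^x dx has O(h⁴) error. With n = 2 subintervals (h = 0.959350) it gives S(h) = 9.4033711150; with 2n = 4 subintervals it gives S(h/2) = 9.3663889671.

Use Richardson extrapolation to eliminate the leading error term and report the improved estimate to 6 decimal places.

With r = 4 the leading error scales as h^4, so the weight is 2^4 = 16.
16×9.3663889671 − 9.4033711150 = 140.4588523586
140.4588523586 ÷ 15 = 9.3639234906

9.363923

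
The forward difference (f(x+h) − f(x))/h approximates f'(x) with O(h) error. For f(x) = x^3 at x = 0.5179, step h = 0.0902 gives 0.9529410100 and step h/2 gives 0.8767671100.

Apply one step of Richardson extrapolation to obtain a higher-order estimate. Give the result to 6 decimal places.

Leading term ∝ h^1; use weight 2 = 2^1.
2 × 0.8767671100 − 0.9529410100 = 0.8005932100
R = 0.8005932100/1 = 0.8005932100

0.800593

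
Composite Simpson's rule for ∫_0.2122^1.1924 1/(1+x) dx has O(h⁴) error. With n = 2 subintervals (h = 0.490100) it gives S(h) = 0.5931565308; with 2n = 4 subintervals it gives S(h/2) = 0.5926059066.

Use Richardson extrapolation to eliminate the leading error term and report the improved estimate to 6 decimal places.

Method order is 4; weight 2^4 = 16.
A(h/2) − A(h) = 0.5926059066 − 0.5931565308 = -0.0005506242
Correction (A(h/2) − A(h))/(16 − 1) = (-0.0005506242)/15 = -0.0000367083
R = A(h/2) + (A(h/2) − A(h))/15 = 0.5926059066 − 0.0000367083 = 0.5925691983

0.592569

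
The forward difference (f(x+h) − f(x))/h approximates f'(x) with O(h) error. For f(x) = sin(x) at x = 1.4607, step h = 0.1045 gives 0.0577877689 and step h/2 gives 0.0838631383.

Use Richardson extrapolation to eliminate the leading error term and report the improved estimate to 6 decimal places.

r = 1: numerator weight 2, denominator 1.
Top: 2(0.0838631383) − (0.0577877689) = 0.1099385077
Extrapolated: 0.1099385077 / 1 = 0.1099385077
Gap between inputs: 2.608e-02; correction applied: +0.0260753694.

0.109939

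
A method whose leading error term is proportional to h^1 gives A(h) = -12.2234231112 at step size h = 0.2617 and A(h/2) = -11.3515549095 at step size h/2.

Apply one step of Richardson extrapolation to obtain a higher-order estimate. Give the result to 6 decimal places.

-10.479687

Order 1 gives 2^r = 2 and 2^r − 1 = 1.
2 × (-11.3515549095) = -22.7031098190; subtract (-12.2234231112) → -10.4796867078
Divide by 2^1 − 1 = 1.
(-10.4796867078) ÷ 1 = -10.4796867078
Gap between inputs: 8.719e-01; correction applied: +0.8718682017.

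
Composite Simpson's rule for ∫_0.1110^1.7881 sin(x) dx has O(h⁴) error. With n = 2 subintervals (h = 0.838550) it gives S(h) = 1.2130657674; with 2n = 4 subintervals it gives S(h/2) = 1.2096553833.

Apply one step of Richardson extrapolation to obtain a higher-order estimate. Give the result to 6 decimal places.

Method order is 4; weight 2^4 = 16.
Top: 16(1.2096553833) − (1.2130657674) = 18.1414203654
Denominator 16 − 1 = 15.
R = 18.1414203654/15 = 1.2094280244

1.209428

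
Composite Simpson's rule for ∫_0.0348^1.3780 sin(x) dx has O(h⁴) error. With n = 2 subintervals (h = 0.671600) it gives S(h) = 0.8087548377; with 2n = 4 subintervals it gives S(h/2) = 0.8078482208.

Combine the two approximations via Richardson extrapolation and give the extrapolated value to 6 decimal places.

0.807788

Method order is 4; weight 2^4 = 16.
2^4·A(h/2) = 12.9255715328; minus A(h) gives 12.1168166951.
Divide by 2^4 − 1 = 15.
Extrapolated: 12.1168166951 / 15 = 0.8077877797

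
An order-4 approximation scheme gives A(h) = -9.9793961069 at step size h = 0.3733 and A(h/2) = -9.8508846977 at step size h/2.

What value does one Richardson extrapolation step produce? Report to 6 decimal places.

-9.842317

Error is O(h^4); halving h shrinks it by 2^4 = 16.
16 × (-9.8508846977) − (-9.9793961069) = -147.6347590563
(-147.6347590563) ÷ 15 = -9.8423172704
Gap between inputs: 1.285e-01; correction applied: +0.0085674273.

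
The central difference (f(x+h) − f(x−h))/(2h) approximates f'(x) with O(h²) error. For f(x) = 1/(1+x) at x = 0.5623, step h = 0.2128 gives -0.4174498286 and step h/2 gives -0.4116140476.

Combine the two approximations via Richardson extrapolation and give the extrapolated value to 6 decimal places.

-0.409669

r = 2: numerator weight 4, denominator 3.
2^2×A(h/2) = -1.6464561904; minus A(h) gives -1.2290063618.
(-1.2290063618) ÷ 3 = -0.4096687873
Gap between inputs: 5.836e-03; correction applied: +0.0019452603.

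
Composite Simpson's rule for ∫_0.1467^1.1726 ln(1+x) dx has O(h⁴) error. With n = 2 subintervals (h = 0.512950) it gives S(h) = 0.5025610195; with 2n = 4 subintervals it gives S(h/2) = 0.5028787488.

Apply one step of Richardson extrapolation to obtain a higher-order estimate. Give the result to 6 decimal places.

The method has order 4: 2^4 = 16.
16×0.5028787488 = 8.0460599808; subtract 0.5025610195 → 7.5434989613
Divide by 2^4 − 1 = 15.
7.5434989613 ÷ 15 = 0.5028999308

0.502900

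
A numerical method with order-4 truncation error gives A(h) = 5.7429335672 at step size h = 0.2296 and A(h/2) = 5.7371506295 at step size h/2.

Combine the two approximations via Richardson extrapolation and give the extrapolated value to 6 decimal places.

Error is O(h^4); halving h shrinks it by 2^4 = 16.
2^4 × A(h/2) = 91.7944100720; minus A(h) gives 86.0514765048.
Divide by 2^4 − 1 = 15.
Result: 5.7367651003

5.736765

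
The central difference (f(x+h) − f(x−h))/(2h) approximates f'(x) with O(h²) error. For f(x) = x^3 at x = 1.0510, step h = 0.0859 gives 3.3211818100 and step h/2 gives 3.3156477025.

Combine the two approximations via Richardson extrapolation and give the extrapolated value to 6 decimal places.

r = 2, so 2^r = 4.
4·3.3156477025 = 13.2625908100; subtract 3.3211818100 → 9.9414090000
Denominator 4 − 1 = 3.
9.9414090000 ÷ 3 = 3.3138030000
Shift from A(h/2): −0.0018447025.

3.313803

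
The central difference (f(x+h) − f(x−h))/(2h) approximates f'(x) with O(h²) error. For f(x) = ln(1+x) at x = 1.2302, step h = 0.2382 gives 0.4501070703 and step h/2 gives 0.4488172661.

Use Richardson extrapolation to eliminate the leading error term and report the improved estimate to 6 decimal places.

The method has order 2: 2^2 = 4.
Weighted: 1.7952690644 − 0.4501070703 = 1.3451619941
Divide by 2^2 − 1 = 3.
R = 1.3451619941/3 = 0.4483873314

0.448387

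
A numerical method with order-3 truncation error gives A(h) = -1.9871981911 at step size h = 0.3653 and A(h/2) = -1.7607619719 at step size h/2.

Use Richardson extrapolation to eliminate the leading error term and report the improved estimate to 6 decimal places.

-1.728414

With r = 3 the leading error scales as h^3, so the weight is 2^3 = 8.
Difference of the inputs: -1.7607619719 − (-1.9871981911) = 0.2264362192
Divide by 2^3 − 1 = 7: 0.2264362192/7 = 0.0323480313
R = A(h/2) + (A(h/2) − A(h))/7 = -1.7607619719 + 0.0323480313 = -1.7284139406
Gap between inputs: 2.264e-01; correction applied: +0.0323480313.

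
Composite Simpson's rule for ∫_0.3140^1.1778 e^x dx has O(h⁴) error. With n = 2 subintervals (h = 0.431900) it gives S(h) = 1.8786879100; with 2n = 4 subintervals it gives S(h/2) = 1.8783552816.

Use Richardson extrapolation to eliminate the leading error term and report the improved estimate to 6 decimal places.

1.878333

Method order is 4; weight 2^4 = 16.
16 × 1.8783552816 = 30.0536845056; subtract 1.8786879100 → 28.1749965956
Denominator 16 − 1 = 15.
So the Richardson estimate is 1.8783331064.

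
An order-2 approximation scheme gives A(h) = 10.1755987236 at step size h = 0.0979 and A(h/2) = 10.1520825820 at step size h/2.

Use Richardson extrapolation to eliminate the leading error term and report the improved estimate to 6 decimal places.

Order 2 gives 2^r = 4 and 2^r − 1 = 3.
Numerator 4·A(h/2) − A(h) = 4·10.1520825820 − 10.1755987236 = 30.4327316044
Denominator 4 − 1 = 3.
Result: 10.1442438681
Shift from A(h/2): −0.0078387139.

10.144244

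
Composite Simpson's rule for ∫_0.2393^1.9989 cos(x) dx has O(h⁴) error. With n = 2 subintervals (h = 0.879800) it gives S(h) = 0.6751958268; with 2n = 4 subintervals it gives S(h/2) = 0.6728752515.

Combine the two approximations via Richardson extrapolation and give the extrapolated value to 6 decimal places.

Order 4 gives 2^r = 16 and 2^r − 1 = 15.
Numerator 16·A(h/2) − A(h) = 16·0.6728752515 − 0.6751958268 = 10.0908081972
Divide by 2^4 − 1 = 15.
Result: 0.6727205465

0.672721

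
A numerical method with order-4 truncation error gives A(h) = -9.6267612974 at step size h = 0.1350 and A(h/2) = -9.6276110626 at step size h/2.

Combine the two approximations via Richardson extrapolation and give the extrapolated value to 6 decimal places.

-9.627668

Order 4 gives 2^r = 16 and 2^r − 1 = 15.
16·(-9.6276110626) = -154.0417770016; (-154.0417770016) − (-9.6267612974) = -144.4150157042
(16·(-9.6276110626) − (-9.6267612974))/(16 − 1) = -9.6276677136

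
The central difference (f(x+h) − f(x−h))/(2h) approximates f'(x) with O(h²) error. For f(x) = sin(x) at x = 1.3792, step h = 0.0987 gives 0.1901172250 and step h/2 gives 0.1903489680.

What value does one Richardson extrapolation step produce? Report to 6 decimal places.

With r = 2 the leading error scales as h^2, so the weight is 2^2 = 4.
4*0.1903489680 = 0.7613958720; 0.7613958720 − 0.1901172250 = 0.5712786470
Denominator 4 − 1 = 3.
Extrapolated: 0.5712786470 / 3 = 0.1904262157

0.190426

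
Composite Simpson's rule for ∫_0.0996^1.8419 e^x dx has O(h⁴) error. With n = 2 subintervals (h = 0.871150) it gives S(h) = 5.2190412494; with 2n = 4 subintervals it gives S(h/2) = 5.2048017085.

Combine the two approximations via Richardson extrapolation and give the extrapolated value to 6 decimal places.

5.203852

r = 4, so 2^r = 16.
Weighted: 83.2768273360 − 5.2190412494 = 78.0577860866
Divide by 2^4 − 1 = 15.
Result: 5.2038524058
Shift from A(h/2): −0.0009493027.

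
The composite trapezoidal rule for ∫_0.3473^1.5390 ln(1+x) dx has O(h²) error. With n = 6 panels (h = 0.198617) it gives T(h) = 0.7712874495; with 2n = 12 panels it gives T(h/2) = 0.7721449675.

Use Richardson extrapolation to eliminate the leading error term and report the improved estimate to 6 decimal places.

Method order is 2; weight 2^2 = 4.
Numerator 4 × A(h/2) − A(h) = 4 × 0.7721449675 − 0.7712874495 = 2.3172924205
2.3172924205 ÷ 3 = 0.7724308068

0.772431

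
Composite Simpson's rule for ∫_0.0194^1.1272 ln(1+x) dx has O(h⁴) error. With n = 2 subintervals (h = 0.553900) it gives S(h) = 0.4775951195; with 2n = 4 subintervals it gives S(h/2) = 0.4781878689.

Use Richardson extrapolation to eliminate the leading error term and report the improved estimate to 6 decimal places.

With r = 4 the leading error scales as h^4, so the weight is 2^4 = 16.
Weighted: 7.6510059024 − 0.4775951195 = 7.1734107829
Divide by 2^4 − 1 = 15.
Extrapolated: 7.1734107829 / 15 = 0.4782273855

0.478227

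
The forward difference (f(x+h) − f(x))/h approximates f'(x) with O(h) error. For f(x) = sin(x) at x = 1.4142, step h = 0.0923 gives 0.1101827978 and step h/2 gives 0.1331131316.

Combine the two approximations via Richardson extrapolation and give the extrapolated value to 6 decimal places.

Leading term ∝ h^1; use weight 2 = 2^1.
2^1*A(h/2) = 0.2662262632; minus A(h) gives 0.1560434654.
0.1560434654 ÷ 1 = 0.1560434654

0.156043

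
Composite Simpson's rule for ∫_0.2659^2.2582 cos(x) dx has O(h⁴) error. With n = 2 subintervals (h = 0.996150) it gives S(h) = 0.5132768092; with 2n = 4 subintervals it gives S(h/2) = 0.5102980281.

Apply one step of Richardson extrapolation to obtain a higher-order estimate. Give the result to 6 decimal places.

0.510099

r = 4, so 2^r = 16.
Difference of the inputs: 0.5102980281 − 0.5132768092 = -0.0029787811
Divide by 2^4 − 1 = 15: (-0.0029787811)/15 = -0.0001985854
R = A(h/2) + (A(h/2) − A(h))/15 = 0.5102980281 − 0.0001985854 = 0.5100994427
Gap between inputs: 2.979e-03; correction applied: −0.0001985854.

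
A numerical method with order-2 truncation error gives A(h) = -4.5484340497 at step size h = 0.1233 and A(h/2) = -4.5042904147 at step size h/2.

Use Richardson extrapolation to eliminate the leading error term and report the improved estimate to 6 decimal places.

The method has order 2: 2^2 = 4.
Weighted: (-18.0171616588) − (-4.5484340497) = -13.4687276091
Extrapolated: (-13.4687276091) / 3 = -4.4895758697
Gap between inputs: 4.414e-02; correction applied: +0.0147145450.

-4.489576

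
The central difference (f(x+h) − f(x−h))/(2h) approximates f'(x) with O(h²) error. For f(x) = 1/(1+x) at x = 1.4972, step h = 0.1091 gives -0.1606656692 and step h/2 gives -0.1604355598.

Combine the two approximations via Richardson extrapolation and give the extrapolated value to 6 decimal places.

-0.160359

Order 2 gives 2^r = 4 and 2^r − 1 = 3.
Numerator 4·A(h/2) − A(h) = 4·(-0.1604355598) − (-0.1606656692) = -0.4810765700
Denominator 4 − 1 = 3.
R = (-0.4810765700)/3 = -0.1603588567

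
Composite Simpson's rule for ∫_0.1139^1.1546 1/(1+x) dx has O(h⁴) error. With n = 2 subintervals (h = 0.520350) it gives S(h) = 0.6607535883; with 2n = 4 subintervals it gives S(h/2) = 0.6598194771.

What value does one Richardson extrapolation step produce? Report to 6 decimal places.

0.659757

With r = 4 the leading error scales as h^4, so the weight is 2^4 = 16.
Numerator 16·A(h/2) − A(h) = 16·0.6598194771 − 0.6607535883 = 9.8963580453
R = 9.8963580453/15 = 0.6597572030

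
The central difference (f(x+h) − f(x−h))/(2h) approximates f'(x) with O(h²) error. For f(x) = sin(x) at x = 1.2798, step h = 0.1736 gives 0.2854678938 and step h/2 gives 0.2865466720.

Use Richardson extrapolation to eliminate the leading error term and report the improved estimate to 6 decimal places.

Order 2 gives 2^r = 4 and 2^r − 1 = 3.
Numerator 4·A(h/2) − A(h) = 4·0.2865466720 − 0.2854678938 = 0.8607187942
R = 0.8607187942/3 = 0.2869062647

0.286906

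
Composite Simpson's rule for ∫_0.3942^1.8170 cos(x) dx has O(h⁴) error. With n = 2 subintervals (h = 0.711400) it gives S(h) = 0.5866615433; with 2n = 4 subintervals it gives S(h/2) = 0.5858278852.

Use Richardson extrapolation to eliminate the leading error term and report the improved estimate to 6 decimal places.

0.585772

Leading term ∝ h^4; use weight 16 = 2^4.
Numerator 16*A(h/2) − A(h) = 16*0.5858278852 − 0.5866615433 = 8.7865846199
8.7865846199 ÷ 15 = 0.5857723080
Gap between inputs: 8.337e-04; correction applied: −0.0000555772.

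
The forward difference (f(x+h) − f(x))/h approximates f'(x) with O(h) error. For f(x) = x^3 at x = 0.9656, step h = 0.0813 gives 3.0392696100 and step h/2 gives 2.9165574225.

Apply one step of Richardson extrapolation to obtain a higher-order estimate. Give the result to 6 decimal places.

Order 1 gives 2^r = 2 and 2^r − 1 = 1.
Difference of the inputs: 2.9165574225 − 3.0392696100 = -0.1227121875
Correction (A(h/2) − A(h))/(2 − 1) = (-0.1227121875)/1 = -0.1227121875
R = 2.9165574225 − 0.1227121875 = 2.7938452350
Shift from A(h/2): −0.1227121875.

2.793845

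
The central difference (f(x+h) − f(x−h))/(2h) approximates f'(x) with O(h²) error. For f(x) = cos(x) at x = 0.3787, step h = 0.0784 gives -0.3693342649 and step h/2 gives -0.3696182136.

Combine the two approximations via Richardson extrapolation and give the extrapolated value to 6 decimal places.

-0.369713

Leading term ∝ h^2; use weight 4 = 2^2.
Top: 4(-0.3696182136) − (-0.3693342649) = -1.1091385895
R = (-1.1091385895)/3 = -0.3697128632
Correction |R − A(h/2)| = 9.465e-05; gap |A(h/2) − A(h)| = 2.839e-04.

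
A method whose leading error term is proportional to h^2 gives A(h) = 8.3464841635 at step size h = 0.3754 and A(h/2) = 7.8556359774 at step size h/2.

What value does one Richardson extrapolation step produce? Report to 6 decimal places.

With r = 2 the leading error scales as h^2, so the weight is 2^2 = 4.
2^2 × A(h/2) = 31.4225439096; minus A(h) gives 23.0760597461.
Denominator 4 − 1 = 3.
(4 × 7.8556359774 − 8.3464841635)/(4 − 1) = 7.6920199154

7.692020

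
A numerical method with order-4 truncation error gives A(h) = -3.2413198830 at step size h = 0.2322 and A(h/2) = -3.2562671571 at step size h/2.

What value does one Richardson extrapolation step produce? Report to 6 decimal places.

-3.257264

r = 4: numerator weight 16, denominator 15.
Weighted: (-52.1002745136) − (-3.2413198830) = -48.8589546306
R = (-48.8589546306)/15 = -3.2572636420
Correction |R − A(h/2)| = 9.965e-04; gap |A(h/2) − A(h)| = 1.495e-02.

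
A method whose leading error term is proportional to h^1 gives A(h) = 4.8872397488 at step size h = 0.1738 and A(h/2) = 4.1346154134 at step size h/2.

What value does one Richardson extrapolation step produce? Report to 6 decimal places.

Error is O(h^1); halving h shrinks it by 2^1 = 2.
Weighted: 8.2692308268 − 4.8872397488 = 3.3819910780
Extrapolated: 3.3819910780 / 1 = 3.3819910780

3.381991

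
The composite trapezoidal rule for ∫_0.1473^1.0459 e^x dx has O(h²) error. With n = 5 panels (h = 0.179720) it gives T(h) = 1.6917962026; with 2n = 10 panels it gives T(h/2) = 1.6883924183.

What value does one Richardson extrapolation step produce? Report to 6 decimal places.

Method order is 2; weight 2^2 = 4.
4·1.6883924183 − 1.6917962026 = 5.0617734706
Divide by 2^2 − 1 = 3.
Extrapolated: 5.0617734706 / 3 = 1.6872578235
Correction |R − A(h/2)| = 1.135e-03; gap |A(h/2) − A(h)| = 3.404e-03.

1.687258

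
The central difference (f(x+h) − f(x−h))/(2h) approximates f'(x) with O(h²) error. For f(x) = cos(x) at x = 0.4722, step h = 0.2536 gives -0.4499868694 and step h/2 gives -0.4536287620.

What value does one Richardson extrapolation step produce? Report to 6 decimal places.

-0.454843

Method order is 2; weight 2^2 = 4.
2^2 × A(h/2) = -1.8145150480; minus A(h) gives -1.3645281786.
Denominator 4 − 1 = 3.
R = (-1.3645281786)/3 = -0.4548427262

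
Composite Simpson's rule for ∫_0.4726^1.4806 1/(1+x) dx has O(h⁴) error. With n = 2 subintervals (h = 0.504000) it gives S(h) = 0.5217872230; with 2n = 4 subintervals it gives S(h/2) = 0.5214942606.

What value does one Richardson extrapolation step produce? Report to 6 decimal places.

0.521475

Leading term ∝ h^4; use weight 16 = 2^4.
16×0.5214942606 = 8.3439081696; subtract 0.5217872230 → 7.8221209466
Divide by 2^4 − 1 = 15.
R = 7.8221209466/15 = 0.5214747298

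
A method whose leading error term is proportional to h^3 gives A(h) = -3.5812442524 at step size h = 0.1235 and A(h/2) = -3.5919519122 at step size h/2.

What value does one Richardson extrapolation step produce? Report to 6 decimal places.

-3.593482

The method has order 3: 2^3 = 8.
8*(-3.5919519122) − (-3.5812442524) = -25.1543710452
Extrapolated: (-25.1543710452) / 7 = -3.5934815779
Correction |R − A(h/2)| = 1.530e-03; gap |A(h/2) − A(h)| = 1.071e-02.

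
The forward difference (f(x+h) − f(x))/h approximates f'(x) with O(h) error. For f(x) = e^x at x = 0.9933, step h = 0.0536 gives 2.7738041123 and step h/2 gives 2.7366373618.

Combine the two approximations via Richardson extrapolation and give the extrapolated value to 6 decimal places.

2.699471

Method order is 1; weight 2^1 = 2.
Numerator 2·A(h/2) − A(h) = 2·2.7366373618 − 2.7738041123 = 2.6994706113
Divide by 2^1 − 1 = 1.
Result: 2.6994706113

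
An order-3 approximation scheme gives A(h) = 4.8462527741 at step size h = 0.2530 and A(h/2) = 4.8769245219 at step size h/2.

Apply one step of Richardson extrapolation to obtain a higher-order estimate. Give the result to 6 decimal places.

The method has order 3: 2^3 = 8.
Difference of the inputs: 4.8769245219 − 4.8462527741 = 0.0306717478
Divide by 2^3 − 1 = 7: 0.0306717478/7 = 0.0043816783
R = 4.8769245219 + 0.0043816783 = 4.8813062002

4.881306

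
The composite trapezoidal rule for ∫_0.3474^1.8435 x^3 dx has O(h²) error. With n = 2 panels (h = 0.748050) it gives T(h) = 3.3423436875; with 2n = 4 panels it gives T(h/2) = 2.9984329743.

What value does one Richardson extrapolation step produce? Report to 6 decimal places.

2.883796

r = 2: numerator weight 4, denominator 3.
Weighted: 11.9937318972 − 3.3423436875 = 8.6513882097
8.6513882097 ÷ 3 = 2.8837960699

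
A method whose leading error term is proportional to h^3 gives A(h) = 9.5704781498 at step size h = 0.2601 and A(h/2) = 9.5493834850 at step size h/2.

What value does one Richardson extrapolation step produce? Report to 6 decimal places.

Method order is 3; weight 2^3 = 8.
Difference of the inputs: 9.5493834850 − 9.5704781498 = -0.0210946648
Divide by 2^3 − 1 = 7: (-0.0210946648)/7 = -0.0030135235
R = 9.5493834850 − 0.0030135235 = 9.5463699615

9.546370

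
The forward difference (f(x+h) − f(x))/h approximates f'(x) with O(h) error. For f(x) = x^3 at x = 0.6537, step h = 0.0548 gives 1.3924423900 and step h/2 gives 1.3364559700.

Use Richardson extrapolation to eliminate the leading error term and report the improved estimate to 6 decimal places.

1.280470

Order 1 gives 2^r = 2 and 2^r − 1 = 1.
2 × 1.3364559700 = 2.6729119400; 2.6729119400 − 1.3924423900 = 1.2804695500
(2 × 1.3364559700 − 1.3924423900)/(2 − 1) = 1.2804695500
Correction |R − A(h/2)| = 5.599e-02; gap |A(h/2) − A(h)| = 5.599e-02.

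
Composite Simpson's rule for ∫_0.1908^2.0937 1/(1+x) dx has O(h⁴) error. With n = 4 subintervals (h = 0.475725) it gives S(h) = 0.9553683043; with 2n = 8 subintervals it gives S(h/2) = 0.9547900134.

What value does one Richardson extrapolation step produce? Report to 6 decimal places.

r = 4: numerator weight 16, denominator 15.
Numerator 16×A(h/2) − A(h) = 16×0.9547900134 − 0.9553683043 = 14.3212719101
Denominator 16 − 1 = 15.
14.3212719101 ÷ 15 = 0.9547514607

0.954751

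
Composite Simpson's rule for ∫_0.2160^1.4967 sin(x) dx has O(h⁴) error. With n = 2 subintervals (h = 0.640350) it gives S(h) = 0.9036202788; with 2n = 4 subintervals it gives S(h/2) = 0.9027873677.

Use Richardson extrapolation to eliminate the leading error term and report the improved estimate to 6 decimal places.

0.902732

r = 4: numerator weight 16, denominator 15.
Top: 16(0.9027873677) − (0.9036202788) = 13.5409776044
Divide by 2^4 − 1 = 15.
R = 13.5409776044/15 = 0.9027318403
Correction |R − A(h/2)| = 5.553e-05; gap |A(h/2) − A(h)| = 8.329e-04.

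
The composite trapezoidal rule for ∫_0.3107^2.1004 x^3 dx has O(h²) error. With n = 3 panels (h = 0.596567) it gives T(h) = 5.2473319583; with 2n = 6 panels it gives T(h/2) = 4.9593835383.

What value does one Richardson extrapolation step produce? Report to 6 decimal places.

4.863401

The method has order 2: 2^2 = 4.
Top: 4(4.9593835383) − (5.2473319583) = 14.5902021949
Extrapolated: 14.5902021949 / 3 = 4.8634007316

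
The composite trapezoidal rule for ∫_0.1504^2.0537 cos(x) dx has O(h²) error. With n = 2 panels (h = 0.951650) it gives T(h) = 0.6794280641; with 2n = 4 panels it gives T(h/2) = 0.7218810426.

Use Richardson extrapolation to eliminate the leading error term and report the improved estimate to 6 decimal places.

0.736032

Order 2 gives 2^r = 4 and 2^r − 1 = 3.
4 × 0.7218810426 − 0.6794280641 = 2.2080961063
Divide by 2^2 − 1 = 3.
(4 × 0.7218810426 − 0.6794280641)/(4 − 1) = 0.7360320354
Shift from A(h/2): +0.0141509928.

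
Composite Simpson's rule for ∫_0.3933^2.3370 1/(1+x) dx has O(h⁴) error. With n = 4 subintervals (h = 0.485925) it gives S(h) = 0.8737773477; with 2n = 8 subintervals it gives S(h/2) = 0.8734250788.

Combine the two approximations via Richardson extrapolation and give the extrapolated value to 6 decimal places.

r = 4: numerator weight 16, denominator 15.
2^4*A(h/2) = 13.9748012608; minus A(h) gives 13.1010239131.
Denominator 16 − 1 = 15.
Extrapolated: 13.1010239131 / 15 = 0.8734015942

0.873402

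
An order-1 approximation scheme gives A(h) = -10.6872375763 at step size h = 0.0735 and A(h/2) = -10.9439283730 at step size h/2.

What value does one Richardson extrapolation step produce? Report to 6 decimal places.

Error is O(h^1); halving h shrinks it by 2^1 = 2.
Weighted: (-21.8878567460) − (-10.6872375763) = -11.2006191697
Denominator 2 − 1 = 1.
R = (-11.2006191697)/1 = -11.2006191697
Gap between inputs: 2.567e-01; correction applied: −0.2566907967.

-11.200619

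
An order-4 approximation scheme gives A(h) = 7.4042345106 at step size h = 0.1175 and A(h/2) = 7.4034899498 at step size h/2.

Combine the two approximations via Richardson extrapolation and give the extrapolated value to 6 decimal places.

7.403440

The method has order 4: 2^4 = 16.
16 × 7.4034899498 = 118.4558391968; 118.4558391968 − 7.4042345106 = 111.0516046862
111.0516046862 ÷ 15 = 7.4034403124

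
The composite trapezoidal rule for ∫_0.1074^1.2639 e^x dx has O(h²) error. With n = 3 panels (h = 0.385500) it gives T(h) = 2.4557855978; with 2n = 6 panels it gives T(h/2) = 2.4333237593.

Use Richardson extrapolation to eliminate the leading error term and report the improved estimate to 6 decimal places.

The method has order 2: 2^2 = 4.
Top: 4(2.4333237593) − (2.4557855978) = 7.2775094394
Divide by 2^2 − 1 = 3.
7.2775094394 ÷ 3 = 2.4258364798
Correction |R − A(h/2)| = 7.487e-03; gap |A(h/2) − A(h)| = 2.246e-02.

2.425836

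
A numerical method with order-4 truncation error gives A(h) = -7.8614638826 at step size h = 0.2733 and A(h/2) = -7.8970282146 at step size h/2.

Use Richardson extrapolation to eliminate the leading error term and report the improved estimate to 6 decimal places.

-7.899399

Leading term ∝ h^4; use weight 16 = 2^4.
Top: 16(-7.8970282146) − (-7.8614638826) = -118.4909875510
Divide by 2^4 − 1 = 15.
R = (-118.4909875510)/15 = -7.8993991701
Correction |R − A(h/2)| = 2.371e-03; gap |A(h/2) − A(h)| = 3.556e-02.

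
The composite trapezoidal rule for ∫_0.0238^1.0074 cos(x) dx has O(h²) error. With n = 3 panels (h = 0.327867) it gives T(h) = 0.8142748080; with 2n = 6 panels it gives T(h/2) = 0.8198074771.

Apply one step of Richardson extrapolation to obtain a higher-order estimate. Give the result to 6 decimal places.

0.821652

Error is O(h^2); halving h shrinks it by 2^2 = 4.
Top: 4(0.8198074771) − (0.8142748080) = 2.4649551004
Divide by 2^2 − 1 = 3.
Extrapolated: 2.4649551004 / 3 = 0.8216517001
Correction |R − A(h/2)| = 1.844e-03; gap |A(h/2) − A(h)| = 5.533e-03.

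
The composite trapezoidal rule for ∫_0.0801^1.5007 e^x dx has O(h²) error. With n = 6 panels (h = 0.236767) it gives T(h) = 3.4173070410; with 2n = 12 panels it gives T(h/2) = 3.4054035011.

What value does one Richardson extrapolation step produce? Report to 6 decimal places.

3.401436

The method has order 2: 2^2 = 4.
4×3.4054035011 = 13.6216140044; subtract 3.4173070410 → 10.2043069634
Denominator 4 − 1 = 3.
10.2043069634 ÷ 3 = 3.4014356545
Shift from A(h/2): −0.0039678466.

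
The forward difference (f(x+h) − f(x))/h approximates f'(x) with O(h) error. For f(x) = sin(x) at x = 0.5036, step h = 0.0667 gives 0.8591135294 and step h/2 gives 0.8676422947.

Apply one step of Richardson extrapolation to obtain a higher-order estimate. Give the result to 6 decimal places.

Order 1 gives 2^r = 2 and 2^r − 1 = 1.
Top: 2(0.8676422947) − (0.8591135294) = 0.8761710600
Divide by 2^1 − 1 = 1.
Result: 0.8761710600

0.876171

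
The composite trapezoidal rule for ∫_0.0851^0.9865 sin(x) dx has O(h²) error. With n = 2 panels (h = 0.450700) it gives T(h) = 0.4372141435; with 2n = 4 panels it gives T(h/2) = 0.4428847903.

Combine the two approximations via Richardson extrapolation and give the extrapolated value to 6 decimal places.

0.444775

Order 2 gives 2^r = 4 and 2^r − 1 = 3.
Numerator 4 × A(h/2) − A(h) = 4 × 0.4428847903 − 0.4372141435 = 1.3343250177
R = 1.3343250177/3 = 0.4447750059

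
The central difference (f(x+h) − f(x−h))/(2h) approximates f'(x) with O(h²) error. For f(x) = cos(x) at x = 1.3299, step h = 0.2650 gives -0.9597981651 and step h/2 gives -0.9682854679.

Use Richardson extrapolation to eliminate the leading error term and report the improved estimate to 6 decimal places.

The method has order 2: 2^2 = 4.
A(h/2) − A(h) = -0.9682854679 − (-0.9597981651) = -0.0084873028
Divide by 2^2 − 1 = 3: (-0.0084873028)/3 = -0.0028291009
R = A(h/2) + (A(h/2) − A(h))/3 = -0.9682854679 − 0.0028291009 = -0.9711145688

-0.971115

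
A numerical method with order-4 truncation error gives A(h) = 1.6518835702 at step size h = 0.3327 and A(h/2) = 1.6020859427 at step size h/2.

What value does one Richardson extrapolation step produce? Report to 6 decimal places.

1.598766

Order 4 gives 2^r = 16 and 2^r − 1 = 15.
16 × 1.6020859427 − 1.6518835702 = 23.9814915130
Denominator 16 − 1 = 15.
R = 23.9814915130/15 = 1.5987661009
Correction |R − A(h/2)| = 3.320e-03; gap |A(h/2) − A(h)| = 4.980e-02.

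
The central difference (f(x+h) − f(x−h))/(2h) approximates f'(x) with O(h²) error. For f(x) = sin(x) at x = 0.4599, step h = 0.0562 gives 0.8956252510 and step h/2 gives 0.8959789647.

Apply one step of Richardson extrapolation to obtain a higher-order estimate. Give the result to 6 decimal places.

0.896097

r = 2: numerator weight 4, denominator 3.
4×0.8959789647 = 3.5839158588; subtract 0.8956252510 → 2.6882906078
2.6882906078 ÷ 3 = 0.8960968693
Gap between inputs: 3.537e-04; correction applied: +0.0001179046.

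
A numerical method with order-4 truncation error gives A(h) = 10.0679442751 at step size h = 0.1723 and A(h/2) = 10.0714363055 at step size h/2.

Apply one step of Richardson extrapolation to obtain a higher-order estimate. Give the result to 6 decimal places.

10.071669

r = 4, so 2^r = 16.
16·10.0714363055 = 161.1429808880; subtract 10.0679442751 → 151.0750366129
Divide by 2^4 − 1 = 15.
Result: 10.0716691075
Shift from A(h/2): +0.0002328020.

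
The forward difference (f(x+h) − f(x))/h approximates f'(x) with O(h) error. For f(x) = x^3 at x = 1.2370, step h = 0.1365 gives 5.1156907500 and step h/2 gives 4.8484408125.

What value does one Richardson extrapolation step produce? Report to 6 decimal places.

r = 1: numerator weight 2, denominator 1.
Numerator 2*A(h/2) − A(h) = 2*4.8484408125 − 5.1156907500 = 4.5811908750
(2*4.8484408125 − 5.1156907500)/(2 − 1) = 4.5811908750
Shift from A(h/2): −0.2672499375.

4.581191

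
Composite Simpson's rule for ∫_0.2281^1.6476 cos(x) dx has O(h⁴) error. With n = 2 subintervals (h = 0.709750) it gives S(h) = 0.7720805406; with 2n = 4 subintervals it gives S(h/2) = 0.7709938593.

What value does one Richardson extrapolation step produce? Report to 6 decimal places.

r = 4, so 2^r = 16.
A(h/2) − A(h) = 0.7709938593 − 0.7720805406 = -0.0010866813
Divide by 2^4 − 1 = 15: (-0.0010866813)/15 = -0.0000724454
R = 0.7709938593 − 0.0000724454 = 0.7709214139

0.770921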